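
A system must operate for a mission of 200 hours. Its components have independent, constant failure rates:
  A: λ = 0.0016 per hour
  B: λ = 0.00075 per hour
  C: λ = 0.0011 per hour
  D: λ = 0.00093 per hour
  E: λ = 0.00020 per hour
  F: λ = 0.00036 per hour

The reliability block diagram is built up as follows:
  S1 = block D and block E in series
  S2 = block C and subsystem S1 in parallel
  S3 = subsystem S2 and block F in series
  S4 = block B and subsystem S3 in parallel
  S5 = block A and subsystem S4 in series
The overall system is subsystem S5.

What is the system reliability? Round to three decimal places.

0.715

R(A) = exp(−0.0016 × 200) = 0.72615
R(B) = exp(−0.00075 × 200) = 0.86071
R(C) = exp(−0.0011 × 200) = 0.80252
R(D) = exp(−0.00093 × 200) = 0.83027
R(E) = exp(−0.00020 × 200) = 0.96079
R(F) = exp(−0.00036 × 200) = 0.93053
Series (D and E): 0.83027 × 0.96079 = 0.79772
Parallel (C and [0.79772]): 1 − (1 − 0.80252)(1 − 0.79772) = 0.96005
Series ([0.96005] and F): 0.96005 × 0.93053 = 0.89336
Parallel (B and [0.89336]): 1 − (1 − 0.86071)(1 − 0.89336) = 0.98515
Series (A and [0.98515]): 0.72615 × 0.98515 = 0.715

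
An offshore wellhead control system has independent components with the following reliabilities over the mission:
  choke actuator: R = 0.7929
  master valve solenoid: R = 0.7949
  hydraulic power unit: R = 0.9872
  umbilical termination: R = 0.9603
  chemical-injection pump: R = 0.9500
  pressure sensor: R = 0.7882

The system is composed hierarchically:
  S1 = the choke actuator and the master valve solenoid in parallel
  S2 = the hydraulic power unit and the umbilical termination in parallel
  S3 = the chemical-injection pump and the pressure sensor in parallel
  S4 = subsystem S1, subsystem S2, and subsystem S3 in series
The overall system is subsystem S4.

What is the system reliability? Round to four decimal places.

0.9469

Parallel (choke actuator and master valve solenoid): 1 − (1 − 0.792900)(1 − 0.794900) = 0.957524
Parallel (hydraulic power unit and umbilical termination): 1 − (1 − 0.987200)(1 − 0.960300) = 0.999492
Parallel (chemical-injection pump and pressure sensor): 1 − (1 − 0.950000)(1 − 0.788200) = 0.989410
Series ([0.957524], [0.999492], and [0.989410]): 0.957524 × 0.999492 × 0.989410 = 0.9469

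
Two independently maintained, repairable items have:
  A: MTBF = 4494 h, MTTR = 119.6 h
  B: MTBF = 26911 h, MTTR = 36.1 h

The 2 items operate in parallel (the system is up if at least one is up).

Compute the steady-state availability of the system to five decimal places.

0.99997

A(A) = MTBF/(MTBF+MTTR) = 4494/(4494+119.6) = 0.974077
A(B) = MTBF/(MTBF+MTTR) = 26911/(26911+36.1) = 0.998660
Parallel availability: 1 − (1 − 0.974077)(1 − 0.998660) = 0.99997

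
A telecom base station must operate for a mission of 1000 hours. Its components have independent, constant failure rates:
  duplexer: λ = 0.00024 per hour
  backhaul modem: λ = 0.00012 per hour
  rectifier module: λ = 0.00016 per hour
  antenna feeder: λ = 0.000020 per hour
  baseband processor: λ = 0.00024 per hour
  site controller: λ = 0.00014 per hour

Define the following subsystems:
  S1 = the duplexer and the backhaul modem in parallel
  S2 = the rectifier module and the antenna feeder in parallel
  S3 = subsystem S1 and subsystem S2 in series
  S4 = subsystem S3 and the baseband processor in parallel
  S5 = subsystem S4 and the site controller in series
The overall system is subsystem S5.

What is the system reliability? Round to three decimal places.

0.864

R(duplexer) = exp(−0.00024 × 1000) = 0.78663
R(backhaul modem) = exp(−0.00012 × 1000) = 0.88692
R(rectifier module) = exp(−0.00016 × 1000) = 0.85214
R(antenna feeder) = exp(−0.000020 × 1000) = 0.98020
R(baseband processor) = exp(−0.00024 × 1000) = 0.78663
R(site controller) = exp(−0.00014 × 1000) = 0.86936
Parallel (duplexer and backhaul modem): 1 − (1 − 0.78663)(1 − 0.88692) = 0.97587
Parallel (rectifier module and antenna feeder): 1 − (1 − 0.85214)(1 − 0.98020) = 0.99707
Series ([0.97587] and [0.99707]): 0.97587 × 0.99707 = 0.97301
Parallel ([0.97301] and baseband processor): 1 − (1 − 0.97301)(1 − 0.78663) = 0.99424
Series ([0.99424] and site controller): 0.99424 × 0.86936 = 0.864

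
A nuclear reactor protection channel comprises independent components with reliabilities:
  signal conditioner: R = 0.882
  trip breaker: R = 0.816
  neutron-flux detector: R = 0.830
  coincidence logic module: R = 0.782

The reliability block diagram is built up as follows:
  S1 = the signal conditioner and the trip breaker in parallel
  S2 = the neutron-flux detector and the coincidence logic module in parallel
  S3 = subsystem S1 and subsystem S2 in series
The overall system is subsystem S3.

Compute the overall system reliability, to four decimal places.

0.9420

Parallel (signal conditioner and trip breaker): 1 − (1 − 0.882000)(1 − 0.816000) = 0.978288
Parallel (neutron-flux detector and coincidence logic module): 1 − (1 − 0.830000)(1 − 0.782000) = 0.962940
Series ([0.978288] and [0.962940]): 0.978288 × 0.962940 = 0.9420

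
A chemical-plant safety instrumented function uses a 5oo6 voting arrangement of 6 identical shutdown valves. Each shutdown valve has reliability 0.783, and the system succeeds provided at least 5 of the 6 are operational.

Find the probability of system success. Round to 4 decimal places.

R = Σ_{i=5}^{6} C(6,i) p^i (1−p)^{6−i} with p = 0.783
C(6,5)·0.783^5·0.217^1 = 0.383195
C(6,6)·0.783^6·0.217^0 = 0.230447
Sum = 0.6136

0.6136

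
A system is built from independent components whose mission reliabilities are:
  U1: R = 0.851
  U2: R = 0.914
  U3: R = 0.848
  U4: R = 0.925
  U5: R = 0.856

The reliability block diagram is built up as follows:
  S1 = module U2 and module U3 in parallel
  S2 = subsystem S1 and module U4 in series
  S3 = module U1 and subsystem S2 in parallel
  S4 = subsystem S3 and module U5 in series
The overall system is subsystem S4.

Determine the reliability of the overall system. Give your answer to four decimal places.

0.8449

Parallel (U2 and U3): 1 − (1 − 0.914000)(1 − 0.848000) = 0.986928
Series ([0.986928] and U4): 0.986928 × 0.925000 = 0.912908
Parallel (U1 and [0.912908]): 1 − (1 − 0.851000)(1 − 0.912908) = 0.987023
Series ([0.987023] and U5): 0.987023 × 0.856000 = 0.8449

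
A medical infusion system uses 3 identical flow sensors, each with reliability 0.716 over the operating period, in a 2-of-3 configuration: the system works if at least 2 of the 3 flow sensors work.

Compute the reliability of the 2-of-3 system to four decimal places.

0.8038

R = Σ_{i=2}^{3} C(3,i) p^i (1−p)^{3−i} with p = 0.716
C(3,2)·0.716^2·0.284^1 = 0.436783
C(3,3)·0.716^3·0.284^0 = 0.367062
Sum = 0.8038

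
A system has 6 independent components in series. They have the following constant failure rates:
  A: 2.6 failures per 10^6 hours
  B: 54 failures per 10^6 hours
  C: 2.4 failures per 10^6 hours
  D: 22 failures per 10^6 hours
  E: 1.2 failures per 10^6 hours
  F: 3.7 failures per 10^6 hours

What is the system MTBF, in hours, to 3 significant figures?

Series of exponential components: λ_sys = Σ λ_i
λ_sys = 0.0000026 + 0.000054 + 0.0000024 + 0.000022 + 0.0000012 + 0.0000037 = 8.5900e-05 /h
MTBF = 1 / λ_sys = 11600 h

11600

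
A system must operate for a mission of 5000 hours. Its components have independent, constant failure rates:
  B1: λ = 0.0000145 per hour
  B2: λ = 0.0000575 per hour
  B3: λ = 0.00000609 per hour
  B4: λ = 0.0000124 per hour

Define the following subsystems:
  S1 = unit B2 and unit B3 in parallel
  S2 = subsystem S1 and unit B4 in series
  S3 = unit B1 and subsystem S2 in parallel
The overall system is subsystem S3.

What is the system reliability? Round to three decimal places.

R(B1) = exp(−0.0000145 × 5000) = 0.93007
R(B2) = exp(−0.0000575 × 5000) = 0.75014
R(B3) = exp(−0.00000609 × 5000) = 0.97001
R(B4) = exp(−0.0000124 × 5000) = 0.93988
Parallel (B2 and B3): 1 − (1 − 0.75014)(1 − 0.97001) = 0.99251
Series ([0.99251] and B4): 0.99251 × 0.93988 = 0.93284
Parallel (B1 and [0.93284]): 1 − (1 − 0.93007)(1 − 0.93284) = 0.995

0.995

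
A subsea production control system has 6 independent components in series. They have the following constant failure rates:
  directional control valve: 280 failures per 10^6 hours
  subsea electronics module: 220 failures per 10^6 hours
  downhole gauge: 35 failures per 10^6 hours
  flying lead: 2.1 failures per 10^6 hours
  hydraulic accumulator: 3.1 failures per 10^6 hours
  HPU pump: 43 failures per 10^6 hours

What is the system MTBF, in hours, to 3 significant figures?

1710

Series of exponential components: λ_sys = Σ λ_i
λ_sys = 0.00028 + 0.00022 + 0.000035 + 0.0000021 + 0.0000031 + 0.000043 = 5.8320e-04 /h
MTBF = 1 / λ_sys = 1710 h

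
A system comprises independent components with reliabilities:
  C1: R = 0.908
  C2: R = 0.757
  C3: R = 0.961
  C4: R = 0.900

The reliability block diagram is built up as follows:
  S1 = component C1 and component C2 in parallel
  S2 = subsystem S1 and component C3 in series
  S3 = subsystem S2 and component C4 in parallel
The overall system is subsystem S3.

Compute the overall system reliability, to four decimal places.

Parallel (C1 and C2): 1 − (1 − 0.908000)(1 − 0.757000) = 0.977644
Series ([0.977644] and C3): 0.977644 × 0.961000 = 0.939516
Parallel ([0.939516] and C4): 1 − (1 − 0.939516)(1 − 0.900000) = 0.9940

0.9940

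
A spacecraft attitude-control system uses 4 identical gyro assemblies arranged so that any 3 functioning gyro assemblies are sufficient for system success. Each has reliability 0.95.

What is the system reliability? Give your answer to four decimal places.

0.9860

R = Σ_{i=3}^{4} C(4,i) p^i (1−p)^{4−i} with p = 0.95
C(4,3)·0.95^3·0.05^1 = 0.171475
C(4,4)·0.95^4·0.05^0 = 0.814506
Sum = 0.9860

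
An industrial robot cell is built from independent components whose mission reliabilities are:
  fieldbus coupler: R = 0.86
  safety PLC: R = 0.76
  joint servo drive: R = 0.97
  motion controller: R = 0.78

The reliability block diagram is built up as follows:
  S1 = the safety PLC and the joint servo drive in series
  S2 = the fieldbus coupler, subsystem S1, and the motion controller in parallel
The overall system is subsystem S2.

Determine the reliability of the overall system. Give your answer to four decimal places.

Series (safety PLC and joint servo drive): 0.760000 × 0.970000 = 0.737200
Parallel (fieldbus coupler, [0.737200], and motion controller): 1 − (1 − 0.860000)(1 − 0.737200)(1 − 0.780000) = 0.9919

0.9919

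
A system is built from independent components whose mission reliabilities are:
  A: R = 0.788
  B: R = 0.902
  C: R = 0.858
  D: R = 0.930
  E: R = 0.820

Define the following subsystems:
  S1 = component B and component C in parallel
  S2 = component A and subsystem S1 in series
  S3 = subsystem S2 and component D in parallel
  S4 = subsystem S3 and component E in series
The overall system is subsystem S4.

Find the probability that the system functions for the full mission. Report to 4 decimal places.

0.8072

Parallel (B and C): 1 − (1 − 0.902000)(1 − 0.858000) = 0.986084
Series (A and [0.986084]): 0.788000 × 0.986084 = 0.777034
Parallel ([0.777034] and D): 1 − (1 − 0.777034)(1 − 0.930000) = 0.984392
Series ([0.984392] and E): 0.984392 × 0.820000 = 0.8072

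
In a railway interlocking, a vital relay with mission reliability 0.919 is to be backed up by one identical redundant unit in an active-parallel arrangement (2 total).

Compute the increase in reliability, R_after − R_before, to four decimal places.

R_before = 0.919
R_after = 1 − (1 − 0.919)^2 = 0.9934
ΔR = 0.9934 − 0.919 = 0.0744

0.0744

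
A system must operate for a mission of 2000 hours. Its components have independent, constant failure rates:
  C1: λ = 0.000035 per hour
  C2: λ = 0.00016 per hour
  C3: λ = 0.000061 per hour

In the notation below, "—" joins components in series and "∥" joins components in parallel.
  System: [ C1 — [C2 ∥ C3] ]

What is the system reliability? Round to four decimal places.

0.9031

R(C1) = exp(−0.000035 × 2000) = 0.932394
R(C2) = exp(−0.00016 × 2000) = 0.726149
R(C3) = exp(−0.000061 × 2000) = 0.885148
Parallel (C2 and C3): 1 − (1 − 0.726149)(1 − 0.885148) = 0.968548
Series (C1 and [0.968548]): 0.932394 × 0.968548 = 0.9031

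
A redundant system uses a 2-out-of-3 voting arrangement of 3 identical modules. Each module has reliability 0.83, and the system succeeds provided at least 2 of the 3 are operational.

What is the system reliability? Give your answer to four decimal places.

0.9231

R = Σ_{i=2}^{3} C(3,i) p^i (1−p)^{3−i} with p = 0.83
C(3,2)·0.83^2·0.17^1 = 0.351339
C(3,3)·0.83^3·0.17^0 = 0.571787
Sum = 0.9231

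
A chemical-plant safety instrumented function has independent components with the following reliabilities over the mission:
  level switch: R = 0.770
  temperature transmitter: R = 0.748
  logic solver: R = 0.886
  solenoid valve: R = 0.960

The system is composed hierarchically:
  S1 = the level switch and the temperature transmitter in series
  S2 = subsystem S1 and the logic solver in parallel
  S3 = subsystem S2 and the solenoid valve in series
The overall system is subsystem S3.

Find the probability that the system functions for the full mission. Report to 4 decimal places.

0.9136

Series (level switch and temperature transmitter): 0.770000 × 0.748000 = 0.575960
Parallel ([0.575960] and logic solver): 1 − (1 − 0.575960)(1 − 0.886000) = 0.951659
Series ([0.951659] and solenoid valve): 0.951659 × 0.960000 = 0.9136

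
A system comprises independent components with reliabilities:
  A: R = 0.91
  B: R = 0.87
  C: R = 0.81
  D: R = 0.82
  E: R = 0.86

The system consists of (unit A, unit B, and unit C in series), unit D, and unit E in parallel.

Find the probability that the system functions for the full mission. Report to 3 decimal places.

Series (A, B, and C): 0.91000 × 0.87000 × 0.81000 = 0.64128
Parallel ([0.64128], D, and E): 1 − (1 − 0.64128)(1 − 0.82000)(1 − 0.86000) = 0.991

0.991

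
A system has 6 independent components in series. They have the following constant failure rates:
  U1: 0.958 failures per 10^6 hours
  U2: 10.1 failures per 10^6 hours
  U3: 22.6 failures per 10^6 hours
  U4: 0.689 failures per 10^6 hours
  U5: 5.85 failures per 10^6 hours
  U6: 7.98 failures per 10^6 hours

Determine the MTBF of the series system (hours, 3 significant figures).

20800

Series of exponential components: λ_sys = Σ λ_i
λ_sys = 0.000000958 + 0.0000101 + 0.0000226 + 0.000000689 + 0.00000585 + 0.00000798 = 4.8177e-05 /h
MTBF = 1 / λ_sys = 20800 h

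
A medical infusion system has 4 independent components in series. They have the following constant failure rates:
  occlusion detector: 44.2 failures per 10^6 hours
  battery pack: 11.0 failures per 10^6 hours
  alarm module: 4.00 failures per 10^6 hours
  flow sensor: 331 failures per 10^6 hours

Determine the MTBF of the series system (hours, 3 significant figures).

2560

Series of exponential components: λ_sys = Σ λ_i
λ_sys = 0.0000442 + 0.0000110 + 0.00000400 + 0.000331 = 3.9020e-04 /h
MTBF = 1 / λ_sys = 2560 h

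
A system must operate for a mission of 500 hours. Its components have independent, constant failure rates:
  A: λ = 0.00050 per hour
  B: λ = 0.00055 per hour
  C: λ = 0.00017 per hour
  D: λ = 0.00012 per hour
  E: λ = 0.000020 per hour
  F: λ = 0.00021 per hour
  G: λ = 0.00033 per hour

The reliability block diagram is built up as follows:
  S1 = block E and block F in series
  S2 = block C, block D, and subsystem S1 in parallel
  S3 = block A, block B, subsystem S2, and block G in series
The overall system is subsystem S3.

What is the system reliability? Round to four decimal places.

0.5013

R(A) = exp(−0.00050 × 500) = 0.778801
R(B) = exp(−0.00055 × 500) = 0.759572
R(C) = exp(−0.00017 × 500) = 0.918512
R(D) = exp(−0.00012 × 500) = 0.941765
R(E) = exp(−0.000020 × 500) = 0.990050
R(F) = exp(−0.00021 × 500) = 0.900325
R(G) = exp(−0.00033 × 500) = 0.847894
Series (E and F): 0.990050 × 0.900325 = 0.891367
Parallel (C, D, and [0.891367]): 1 − (1 − 0.918512)(1 − 0.941765)(1 − 0.891367) = 0.999484
Series (A, B, [0.999484], and G): 0.778801 × 0.759572 × 0.999484 × 0.847894 = 0.5013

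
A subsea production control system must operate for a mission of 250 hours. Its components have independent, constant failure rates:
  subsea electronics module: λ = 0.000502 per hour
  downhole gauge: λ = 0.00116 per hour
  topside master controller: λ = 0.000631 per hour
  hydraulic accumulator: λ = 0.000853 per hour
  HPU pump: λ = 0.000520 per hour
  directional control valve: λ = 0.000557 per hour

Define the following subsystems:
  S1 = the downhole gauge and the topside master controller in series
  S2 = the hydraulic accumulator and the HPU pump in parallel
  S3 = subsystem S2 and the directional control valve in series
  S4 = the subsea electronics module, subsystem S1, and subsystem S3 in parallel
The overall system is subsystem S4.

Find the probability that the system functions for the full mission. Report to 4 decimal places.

R(subsea electronics module) = exp(−0.000502 × 250) = 0.882056
R(downhole gauge) = exp(−0.00116 × 250) = 0.748264
R(topside master controller) = exp(−0.000631 × 250) = 0.854063
R(hydraulic accumulator) = exp(−0.000853 × 250) = 0.807954
R(HPU pump) = exp(−0.000520 × 250) = 0.878095
R(directional control valve) = exp(−0.000557 × 250) = 0.870010
Series (downhole gauge and topside master controller): 0.748264 × 0.854063 = 0.639065
Parallel (hydraulic accumulator and HPU pump): 1 − (1 − 0.807954)(1 − 0.878095) = 0.976589
Series ([0.976589] and directional control valve): 0.976589 × 0.870010 = 0.849642
Parallel (subsea electronics module, [0.639065], and [0.849642]): 1 − (1 − 0.882056)(1 − 0.639065)(1 − 0.849642) = 0.9936

0.9936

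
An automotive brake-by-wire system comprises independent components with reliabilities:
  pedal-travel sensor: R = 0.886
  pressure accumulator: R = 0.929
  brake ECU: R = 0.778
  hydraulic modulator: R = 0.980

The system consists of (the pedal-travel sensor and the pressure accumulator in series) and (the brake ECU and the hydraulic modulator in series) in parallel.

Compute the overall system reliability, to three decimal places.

Series (pedal-travel sensor and pressure accumulator): 0.88600 × 0.92900 = 0.82309
Series (brake ECU and hydraulic modulator): 0.77800 × 0.98000 = 0.76244
Parallel ([0.82309] and [0.76244]): 1 − (1 − 0.82309)(1 − 0.76244) = 0.958

0.958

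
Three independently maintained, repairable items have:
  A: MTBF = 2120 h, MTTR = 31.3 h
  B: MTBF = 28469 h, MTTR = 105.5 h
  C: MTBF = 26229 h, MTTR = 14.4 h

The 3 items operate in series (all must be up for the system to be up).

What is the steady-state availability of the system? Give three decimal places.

A(A) = MTBF/(MTBF+MTTR) = 2120/(2120+31.3) = 0.985451
A(B) = MTBF/(MTBF+MTTR) = 28469/(28469+105.5) = 0.996308
A(C) = MTBF/(MTBF+MTTR) = 26229/(26229+14.4) = 0.999451
Series availability: 0.985451 × 0.996308 × 0.999451 = 0.981

0.981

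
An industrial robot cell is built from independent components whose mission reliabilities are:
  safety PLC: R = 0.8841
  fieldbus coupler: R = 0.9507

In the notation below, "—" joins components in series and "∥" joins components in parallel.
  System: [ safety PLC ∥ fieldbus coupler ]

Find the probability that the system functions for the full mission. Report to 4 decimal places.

Parallel (safety PLC and fieldbus coupler): 1 − (1 − 0.884100)(1 − 0.950700) = 0.9943

0.9943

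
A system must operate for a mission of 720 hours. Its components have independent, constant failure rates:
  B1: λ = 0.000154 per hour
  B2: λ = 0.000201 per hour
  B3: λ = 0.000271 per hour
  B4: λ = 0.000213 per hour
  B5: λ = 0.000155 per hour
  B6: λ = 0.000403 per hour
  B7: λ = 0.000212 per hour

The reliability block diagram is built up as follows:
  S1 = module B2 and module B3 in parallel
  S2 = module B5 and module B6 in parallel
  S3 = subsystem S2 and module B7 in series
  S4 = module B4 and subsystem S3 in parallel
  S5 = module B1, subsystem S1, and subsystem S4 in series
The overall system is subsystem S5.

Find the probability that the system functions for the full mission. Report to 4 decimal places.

0.8532

R(B1) = exp(−0.000154 × 720) = 0.895046
R(B2) = exp(−0.000201 × 720) = 0.865265
R(B3) = exp(−0.000271 × 720) = 0.822736
R(B4) = exp(−0.000213 × 720) = 0.857821
R(B5) = exp(−0.000155 × 720) = 0.894402
R(B6) = exp(−0.000403 × 720) = 0.748144
R(B7) = exp(−0.000212 × 720) = 0.858439
Parallel (B2 and B3): 1 − (1 − 0.865265)(1 − 0.822736) = 0.976116
Parallel (B5 and B6): 1 − (1 − 0.894402)(1 − 0.748144) = 0.973405
Series ([0.973405] and B7): 0.973405 × 0.858439 = 0.835609
Parallel (B4 and [0.835609]): 1 − (1 − 0.857821)(1 − 0.835609) = 0.976627
Series (B1, [0.976116], and [0.976627]): 0.895046 × 0.976116 × 0.976627 = 0.8532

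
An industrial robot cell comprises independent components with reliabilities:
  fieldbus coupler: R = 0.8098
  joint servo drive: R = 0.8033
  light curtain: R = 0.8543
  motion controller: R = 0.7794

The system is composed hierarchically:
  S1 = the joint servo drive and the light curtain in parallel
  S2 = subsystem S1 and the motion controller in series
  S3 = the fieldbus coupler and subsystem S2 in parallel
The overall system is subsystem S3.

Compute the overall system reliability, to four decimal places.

0.9538

Parallel (joint servo drive and light curtain): 1 − (1 − 0.803300)(1 − 0.854300) = 0.971341
Series ([0.971341] and motion controller): 0.971341 × 0.779400 = 0.757063
Parallel (fieldbus coupler and [0.757063]): 1 − (1 − 0.809800)(1 − 0.757063) = 0.9538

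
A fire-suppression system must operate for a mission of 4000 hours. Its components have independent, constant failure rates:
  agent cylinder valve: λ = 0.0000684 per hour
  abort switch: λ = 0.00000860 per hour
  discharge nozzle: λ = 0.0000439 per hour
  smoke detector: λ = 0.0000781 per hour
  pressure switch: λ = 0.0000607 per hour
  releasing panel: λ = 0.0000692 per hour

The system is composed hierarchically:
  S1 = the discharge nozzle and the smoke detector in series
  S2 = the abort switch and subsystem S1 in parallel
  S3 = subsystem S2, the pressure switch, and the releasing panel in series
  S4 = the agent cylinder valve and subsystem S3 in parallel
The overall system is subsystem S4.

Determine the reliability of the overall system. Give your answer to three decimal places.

R(agent cylinder valve) = exp(−0.0000684 × 4000) = 0.76064
R(abort switch) = exp(−0.00000860 × 4000) = 0.96618
R(discharge nozzle) = exp(−0.0000439 × 4000) = 0.83895
R(smoke detector) = exp(−0.0000781 × 4000) = 0.73169
R(pressure switch) = exp(−0.0000607 × 4000) = 0.78443
R(releasing panel) = exp(−0.0000692 × 4000) = 0.75821
Series (discharge nozzle and smoke detector): 0.83895 × 0.73169 = 0.61385
Parallel (abort switch and [0.61385]): 1 − (1 − 0.96618)(1 − 0.61385) = 0.98694
Series ([0.98694], pressure switch, and releasing panel): 0.98694 × 0.78443 × 0.75821 = 0.58700
Parallel (agent cylinder valve and [0.58700]): 1 − (1 − 0.76064)(1 − 0.58700) = 0.901

0.901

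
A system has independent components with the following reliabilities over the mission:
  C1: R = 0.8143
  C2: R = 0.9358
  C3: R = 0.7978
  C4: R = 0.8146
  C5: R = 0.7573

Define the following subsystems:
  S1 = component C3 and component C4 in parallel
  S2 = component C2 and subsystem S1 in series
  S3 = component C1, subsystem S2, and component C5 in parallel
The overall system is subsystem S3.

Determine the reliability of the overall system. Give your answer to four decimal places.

Parallel (C3 and C4): 1 − (1 − 0.797800)(1 − 0.814600) = 0.962512
Series (C2 and [0.962512]): 0.935800 × 0.962512 = 0.900719
Parallel (C1, [0.900719], and C5): 1 − (1 − 0.814300)(1 − 0.900719)(1 − 0.757300) = 0.9955

0.9955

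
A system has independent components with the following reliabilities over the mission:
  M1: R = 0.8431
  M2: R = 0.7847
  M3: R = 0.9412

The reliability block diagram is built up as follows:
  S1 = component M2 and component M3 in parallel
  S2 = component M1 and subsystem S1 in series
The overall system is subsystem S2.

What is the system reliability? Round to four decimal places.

0.8324

Parallel (M2 and M3): 1 − (1 − 0.784700)(1 − 0.941200) = 0.987340
Series (M1 and [0.987340]): 0.843100 × 0.987340 = 0.8324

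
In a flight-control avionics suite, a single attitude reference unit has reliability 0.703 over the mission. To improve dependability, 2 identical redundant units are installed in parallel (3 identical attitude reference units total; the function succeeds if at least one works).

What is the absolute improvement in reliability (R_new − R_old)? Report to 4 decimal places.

0.2708

R_before = 0.703
R_after = 1 − (1 − 0.703)^3 = 0.9738
ΔR = 0.9738 − 0.703 = 0.2708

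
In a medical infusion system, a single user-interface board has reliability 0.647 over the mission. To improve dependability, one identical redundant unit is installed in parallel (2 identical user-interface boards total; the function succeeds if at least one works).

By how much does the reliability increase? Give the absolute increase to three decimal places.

0.228

R_before = 0.647
R_after = 1 − (1 − 0.647)^2 = 0.875
ΔR = 0.875 − 0.647 = 0.228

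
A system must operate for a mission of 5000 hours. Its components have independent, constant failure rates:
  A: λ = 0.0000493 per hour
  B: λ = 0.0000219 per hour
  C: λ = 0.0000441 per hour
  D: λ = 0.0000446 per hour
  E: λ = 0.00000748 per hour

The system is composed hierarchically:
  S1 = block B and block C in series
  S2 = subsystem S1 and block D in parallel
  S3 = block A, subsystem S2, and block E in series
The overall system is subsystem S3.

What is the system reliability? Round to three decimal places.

0.711

R(A) = exp(−0.0000493 × 5000) = 0.78153
R(B) = exp(−0.0000219 × 5000) = 0.89628
R(C) = exp(−0.0000441 × 5000) = 0.80212
R(D) = exp(−0.0000446 × 5000) = 0.80011
R(E) = exp(−0.00000748 × 5000) = 0.96329
Series (B and C): 0.89628 × 0.80212 = 0.71892
Parallel ([0.71892] and D): 1 − (1 − 0.71892)(1 − 0.80011) = 0.94381
Series (A, [0.94381], and E): 0.78153 × 0.94381 × 0.96329 = 0.711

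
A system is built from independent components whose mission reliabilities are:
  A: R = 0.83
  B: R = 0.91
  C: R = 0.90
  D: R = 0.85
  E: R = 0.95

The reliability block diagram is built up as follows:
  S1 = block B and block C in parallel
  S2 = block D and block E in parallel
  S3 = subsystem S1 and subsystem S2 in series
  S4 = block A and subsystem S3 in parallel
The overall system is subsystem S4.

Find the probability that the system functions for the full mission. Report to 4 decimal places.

0.9972

Parallel (B and C): 1 − (1 − 0.910000)(1 − 0.900000) = 0.991000
Parallel (D and E): 1 − (1 − 0.850000)(1 − 0.950000) = 0.992500
Series ([0.991000] and [0.992500]): 0.991000 × 0.992500 = 0.983568
Parallel (A and [0.983568]): 1 − (1 − 0.830000)(1 − 0.983568) = 0.9972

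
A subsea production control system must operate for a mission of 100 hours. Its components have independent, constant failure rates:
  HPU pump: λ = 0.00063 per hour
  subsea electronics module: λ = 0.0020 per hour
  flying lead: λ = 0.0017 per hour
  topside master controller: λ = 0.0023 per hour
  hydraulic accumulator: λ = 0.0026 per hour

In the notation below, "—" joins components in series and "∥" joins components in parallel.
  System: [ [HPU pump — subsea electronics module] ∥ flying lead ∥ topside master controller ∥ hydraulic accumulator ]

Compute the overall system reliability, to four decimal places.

R(HPU pump) = exp(−0.00063 × 100) = 0.938943
R(subsea electronics module) = exp(−0.0020 × 100) = 0.818731
R(flying lead) = exp(−0.0017 × 100) = 0.843665
R(topside master controller) = exp(−0.0023 × 100) = 0.794534
R(hydraulic accumulator) = exp(−0.0026 × 100) = 0.771052
Series (HPU pump and subsea electronics module): 0.938943 × 0.818731 = 0.768742
Parallel ([0.768742], flying lead, topside master controller, and hydraulic accumulator): 1 − (1 − 0.768742)(1 − 0.843665)(1 − 0.794534)(1 − 0.771052) = 0.9983

0.9983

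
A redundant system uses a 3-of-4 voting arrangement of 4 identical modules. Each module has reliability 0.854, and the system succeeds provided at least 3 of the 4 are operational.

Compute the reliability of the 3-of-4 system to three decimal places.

0.896

R = Σ_{i=3}^{4} C(4,i) p^i (1−p)^{4−i} with p = 0.854
C(4,3)·0.854^3·0.146^1 = 0.36374
C(4,4)·0.854^4·0.146^0 = 0.53190
Sum = 0.896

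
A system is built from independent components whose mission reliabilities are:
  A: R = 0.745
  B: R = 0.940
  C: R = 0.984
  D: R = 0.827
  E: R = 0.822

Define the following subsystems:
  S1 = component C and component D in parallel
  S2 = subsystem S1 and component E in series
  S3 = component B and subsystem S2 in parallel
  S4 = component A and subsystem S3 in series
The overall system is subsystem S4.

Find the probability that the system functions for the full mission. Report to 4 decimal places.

Parallel (C and D): 1 − (1 − 0.984000)(1 − 0.827000) = 0.997232
Series ([0.997232] and E): 0.997232 × 0.822000 = 0.819725
Parallel (B and [0.819725]): 1 − (1 − 0.940000)(1 − 0.819725) = 0.989184
Series (A and [0.989184]): 0.745000 × 0.989184 = 0.7369

0.7369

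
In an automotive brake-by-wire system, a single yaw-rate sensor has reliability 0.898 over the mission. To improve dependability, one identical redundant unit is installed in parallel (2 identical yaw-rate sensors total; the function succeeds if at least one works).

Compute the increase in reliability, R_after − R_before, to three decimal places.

0.092

R_before = 0.898
R_after = 1 − (1 − 0.898)^2 = 0.990
ΔR = 0.990 − 0.898 = 0.092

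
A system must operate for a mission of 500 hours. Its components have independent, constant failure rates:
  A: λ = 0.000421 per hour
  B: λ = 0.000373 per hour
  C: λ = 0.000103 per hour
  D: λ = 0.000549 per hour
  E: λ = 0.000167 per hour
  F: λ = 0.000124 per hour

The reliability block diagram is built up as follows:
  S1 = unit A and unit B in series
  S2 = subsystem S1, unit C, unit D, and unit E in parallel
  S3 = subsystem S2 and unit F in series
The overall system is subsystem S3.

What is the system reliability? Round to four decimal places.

0.9396

R(A) = exp(−0.000421 × 500) = 0.810179
R(B) = exp(−0.000373 × 500) = 0.829859
R(C) = exp(−0.000103 × 500) = 0.949804
R(D) = exp(−0.000549 × 500) = 0.759952
R(E) = exp(−0.000167 × 500) = 0.919891
R(F) = exp(−0.000124 × 500) = 0.939883
Series (A and B): 0.810179 × 0.829859 = 0.672334
Parallel ([0.672334], C, D, and E): 1 − (1 − 0.672334)(1 − 0.949804)(1 − 0.759952)(1 − 0.919891) = 0.999684
Series ([0.999684] and F): 0.999684 × 0.939883 = 0.9396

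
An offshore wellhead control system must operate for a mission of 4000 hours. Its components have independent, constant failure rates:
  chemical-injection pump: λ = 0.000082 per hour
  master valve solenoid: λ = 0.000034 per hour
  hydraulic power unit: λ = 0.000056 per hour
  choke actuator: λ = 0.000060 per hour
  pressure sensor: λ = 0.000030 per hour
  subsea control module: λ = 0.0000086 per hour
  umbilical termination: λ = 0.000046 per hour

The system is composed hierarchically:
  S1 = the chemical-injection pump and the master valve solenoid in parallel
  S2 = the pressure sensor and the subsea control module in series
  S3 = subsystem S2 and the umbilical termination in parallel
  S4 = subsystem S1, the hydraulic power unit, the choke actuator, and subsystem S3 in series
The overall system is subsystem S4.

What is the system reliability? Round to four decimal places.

0.5918

R(chemical-injection pump) = exp(−0.000082 × 4000) = 0.720363
R(master valve solenoid) = exp(−0.000034 × 4000) = 0.872843
R(hydraulic power unit) = exp(−0.000056 × 4000) = 0.799315
R(choke actuator) = exp(−0.000060 × 4000) = 0.786628
R(pressure sensor) = exp(−0.000030 × 4000) = 0.886920
R(subsea control module) = exp(−0.0000086 × 4000) = 0.966185
R(umbilical termination) = exp(−0.000046 × 4000) = 0.831936
Parallel (chemical-injection pump and master valve solenoid): 1 − (1 − 0.720363)(1 − 0.872843) = 0.964442
Series (pressure sensor and subsea control module): 0.886920 × 0.966185 = 0.856929
Parallel ([0.856929] and umbilical termination): 1 − (1 − 0.856929)(1 − 0.831936) = 0.975955
Series ([0.964442], hydraulic power unit, choke actuator, and [0.975955]): 0.964442 × 0.799315 × 0.786628 × 0.975955 = 0.5918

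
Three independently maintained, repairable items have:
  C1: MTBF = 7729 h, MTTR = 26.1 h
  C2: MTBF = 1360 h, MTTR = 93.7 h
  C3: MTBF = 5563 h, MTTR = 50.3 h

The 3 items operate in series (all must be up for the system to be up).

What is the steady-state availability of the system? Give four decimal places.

0.9240

A(C1) = MTBF/(MTBF+MTTR) = 7729/(7729+26.1) = 0.996634
A(C2) = MTBF/(MTBF+MTTR) = 1360/(1360+93.7) = 0.935544
A(C3) = MTBF/(MTBF+MTTR) = 5563/(5563+50.3) = 0.991039
Series availability: 0.996634 × 0.935544 × 0.991039 = 0.9240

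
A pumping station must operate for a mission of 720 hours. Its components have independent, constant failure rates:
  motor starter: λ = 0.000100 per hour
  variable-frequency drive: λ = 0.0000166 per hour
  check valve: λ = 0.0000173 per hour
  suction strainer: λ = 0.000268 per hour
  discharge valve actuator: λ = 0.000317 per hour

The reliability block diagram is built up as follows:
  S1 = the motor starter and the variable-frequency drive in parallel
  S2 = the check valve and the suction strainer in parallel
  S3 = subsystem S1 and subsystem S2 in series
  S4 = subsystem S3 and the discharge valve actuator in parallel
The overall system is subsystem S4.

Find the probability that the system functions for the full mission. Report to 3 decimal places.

0.999

R(motor starter) = exp(−0.000100 × 720) = 0.93053
R(variable-frequency drive) = exp(−0.0000166 × 720) = 0.98812
R(check valve) = exp(−0.0000173 × 720) = 0.98762
R(suction strainer) = exp(−0.000268 × 720) = 0.82451
R(discharge valve actuator) = exp(−0.000317 × 720) = 0.79593
Parallel (motor starter and variable-frequency drive): 1 − (1 − 0.93053)(1 − 0.98812) = 0.99917
Parallel (check valve and suction strainer): 1 − (1 − 0.98762)(1 − 0.82451) = 0.99783
Series ([0.99917] and [0.99783]): 0.99917 × 0.99783 = 0.99700
Parallel ([0.99700] and discharge valve actuator): 1 − (1 − 0.99700)(1 − 0.79593) = 0.999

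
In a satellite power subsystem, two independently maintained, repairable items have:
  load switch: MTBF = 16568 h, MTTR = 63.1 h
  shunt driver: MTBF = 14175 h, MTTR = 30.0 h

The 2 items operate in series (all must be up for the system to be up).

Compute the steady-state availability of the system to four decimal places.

A(load switch) = MTBF/(MTBF+MTTR) = 16568/(16568+63.1) = 0.996206
A(shunt driver) = MTBF/(MTBF+MTTR) = 14175/(14175+30.0) = 0.997888
Series availability: 0.996206 × 0.997888 = 0.9941

0.9941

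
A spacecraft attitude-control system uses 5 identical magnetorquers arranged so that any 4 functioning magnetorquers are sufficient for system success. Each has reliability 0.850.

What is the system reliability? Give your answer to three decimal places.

0.835

R = Σ_{i=4}^{5} C(5,i) p^i (1−p)^{5−i} with p = 0.850
C(5,4)·0.850^4·0.150^1 = 0.39150
C(5,5)·0.850^5·0.150^0 = 0.44371
Sum = 0.835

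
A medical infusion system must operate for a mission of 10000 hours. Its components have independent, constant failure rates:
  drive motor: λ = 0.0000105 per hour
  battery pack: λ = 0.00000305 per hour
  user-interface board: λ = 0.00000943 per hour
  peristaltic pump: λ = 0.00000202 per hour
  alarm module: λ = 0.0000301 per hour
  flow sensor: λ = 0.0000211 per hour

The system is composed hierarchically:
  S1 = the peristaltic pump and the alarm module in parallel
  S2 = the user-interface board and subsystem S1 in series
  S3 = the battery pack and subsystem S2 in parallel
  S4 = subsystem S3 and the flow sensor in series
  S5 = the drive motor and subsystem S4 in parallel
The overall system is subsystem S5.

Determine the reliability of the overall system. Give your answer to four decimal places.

0.9808

R(drive motor) = exp(−0.0000105 × 10000) = 0.900325
R(battery pack) = exp(−0.00000305 × 10000) = 0.969960
R(user-interface board) = exp(−0.00000943 × 10000) = 0.910010
R(peristaltic pump) = exp(−0.00000202 × 10000) = 0.980003
R(alarm module) = exp(−0.0000301 × 10000) = 0.740078
R(flow sensor) = exp(−0.0000211 × 10000) = 0.809774
Parallel (peristaltic pump and alarm module): 1 − (1 − 0.980003)(1 − 0.740078) = 0.994802
Series (user-interface board and [0.994802]): 0.910010 × 0.994802 = 0.905280
Parallel (battery pack and [0.905280]): 1 − (1 − 0.969960)(1 − 0.905280) = 0.997155
Series ([0.997155] and flow sensor): 0.997155 × 0.809774 = 0.807470
Parallel (drive motor and [0.807470]): 1 − (1 − 0.900325)(1 − 0.807470) = 0.9808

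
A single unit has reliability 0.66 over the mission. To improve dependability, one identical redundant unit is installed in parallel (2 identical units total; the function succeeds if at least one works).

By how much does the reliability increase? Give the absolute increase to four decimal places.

0.2244

R_before = 0.66
R_after = 1 − (1 − 0.66)^2 = 0.8844
ΔR = 0.8844 − 0.66 = 0.2244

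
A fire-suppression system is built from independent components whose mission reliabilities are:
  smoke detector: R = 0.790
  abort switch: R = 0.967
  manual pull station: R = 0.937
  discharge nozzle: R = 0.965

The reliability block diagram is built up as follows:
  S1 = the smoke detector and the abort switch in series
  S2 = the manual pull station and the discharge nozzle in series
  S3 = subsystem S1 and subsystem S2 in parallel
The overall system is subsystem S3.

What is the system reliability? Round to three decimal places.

0.977

Series (smoke detector and abort switch): 0.79000 × 0.96700 = 0.76393
Series (manual pull station and discharge nozzle): 0.93700 × 0.96500 = 0.90421
Parallel ([0.76393] and [0.90421]): 1 − (1 − 0.76393)(1 − 0.90421) = 0.977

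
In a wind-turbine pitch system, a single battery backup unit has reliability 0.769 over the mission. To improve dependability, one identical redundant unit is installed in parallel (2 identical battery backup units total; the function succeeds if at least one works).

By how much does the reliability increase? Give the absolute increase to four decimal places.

0.1776

R_before = 0.769
R_after = 1 − (1 − 0.769)^2 = 0.9466
ΔR = 0.9466 − 0.769 = 0.1776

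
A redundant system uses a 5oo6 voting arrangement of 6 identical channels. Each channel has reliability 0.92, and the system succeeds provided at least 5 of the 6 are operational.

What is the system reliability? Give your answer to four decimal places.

0.9227

R = Σ_{i=5}^{6} C(6,i) p^i (1−p)^{6−i} with p = 0.92
C(6,5)·0.92^5·0.08^1 = 0.316359
C(6,6)·0.92^6·0.08^0 = 0.606355
Sum = 0.9227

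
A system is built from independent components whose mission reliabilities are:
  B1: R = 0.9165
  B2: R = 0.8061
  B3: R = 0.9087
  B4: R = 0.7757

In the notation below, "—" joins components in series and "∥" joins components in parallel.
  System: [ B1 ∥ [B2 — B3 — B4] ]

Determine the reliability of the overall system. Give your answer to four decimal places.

Series (B2, B3, and B4): 0.806100 × 0.908700 × 0.775700 = 0.568203
Parallel (B1 and [0.568203]): 1 − (1 − 0.916500)(1 − 0.568203) = 0.9639

0.9639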